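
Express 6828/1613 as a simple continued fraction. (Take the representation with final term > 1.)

6828 = 4*1613 + 376
1613 = 4*376 + 109
376 = 3*109 + 49
109 = 2*49 + 11
49 = 4*11 + 5
11 = 2*5 + 1
5 = 5*1 + 0  (stop)
So 6828/1613 = [4; 4, 3, 2, 4, 2, 5].

[4; 4, 3, 2, 4, 2, 5]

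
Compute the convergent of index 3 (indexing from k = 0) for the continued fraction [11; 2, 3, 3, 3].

263/23

Using pₖ = aₖpₖ₋₁ + pₖ₋₂, qₖ = aₖqₖ₋₁ + qₖ₋₂ (with p₋₁=1, p₋₂=0, q₋₁=0, q₋₂=1):
  k=0: a=11, p=11, q=1
  k=1: a=2, p=23, q=2
  k=2: a=3, p=80, q=7
  k=3: a=3, p=263, q=23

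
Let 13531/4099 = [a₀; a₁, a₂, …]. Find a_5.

13531 = 3·4099 + 1234   →  a_0 = 3
4099 = 3·1234 + 397   →  a_1 = 3
1234 = 3·397 + 43   →  a_2 = 3
397 = 9·43 + 10   →  a_3 = 9
43 = 4·10 + 3   →  a_4 = 4
10 = 3·3 + 1   →  a_5 = 3

3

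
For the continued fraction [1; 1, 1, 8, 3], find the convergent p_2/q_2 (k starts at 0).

3/2

Using pₖ = aₖpₖ₋₁ + pₖ₋₂, qₖ = aₖqₖ₋₁ + qₖ₋₂ (with p₋₁=1, p₋₂=0, q₋₁=0, q₋₂=1):
  k=0: a=1, p=1, q=1
  k=1: a=1, p=2, q=1
  k=2: a=1, p=3, q=2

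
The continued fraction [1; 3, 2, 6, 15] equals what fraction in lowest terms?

879/682

Fold from the inside: start with 15/1.
  6 + 1/15 = 91/15
  2 + 15/91 = 197/91
  3 + 91/197 = 682/197
  1 + 197/682 = 879/682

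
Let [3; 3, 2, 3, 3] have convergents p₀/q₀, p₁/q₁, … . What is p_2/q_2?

Using pₖ = aₖpₖ₋₁ + pₖ₋₂, qₖ = aₖqₖ₋₁ + qₖ₋₂ (with p₋₁=1, p₋₂=0, q₋₁=0, q₋₂=1):
  k=0: a=3, p=3, q=1
  k=1: a=3, p=10, q=3
  k=2: a=2, p=23, q=7

23/7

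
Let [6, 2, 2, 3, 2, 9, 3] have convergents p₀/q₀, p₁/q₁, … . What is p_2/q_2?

32/5

Using pₖ = aₖpₖ₋₁ + pₖ₋₂, qₖ = aₖqₖ₋₁ + qₖ₋₂ (with p₋₁=1, p₋₂=0, q₋₁=0, q₋₂=1):
  k=0: a=6, p=6, q=1
  k=1: a=2, p=13, q=2
  k=2: a=2, p=32, q=5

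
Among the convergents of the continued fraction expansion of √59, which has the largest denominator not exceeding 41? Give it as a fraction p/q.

√59 = [7; 1, 2, 7, 2, 1, 14, …] (period length 6).
Convergents:
  p_0/q_0 = 7/1
  p_1/q_1 = 8/1
  p_2/q_2 = 23/3
  p_3/q_3 = 169/22
  p_4/q_4 = 361/47
q_3 = 22 ≤ 41 < 47 = q_4, so the answer is 169/22.

169/22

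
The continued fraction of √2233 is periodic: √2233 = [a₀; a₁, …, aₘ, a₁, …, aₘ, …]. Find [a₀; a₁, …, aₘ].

[47; 3, 1, 12, 1, 3, 94]

a₀ = ⌊√2233⌋ = 47.
With m₀=0, d₀=1 and mₖ₊₁ = dₖaₖ − mₖ, dₖ₊₁ = (n − mₖ₊₁²)/dₖ, aₖ₊₁ = ⌊(a₀+mₖ₊₁)/dₖ₊₁⌋:
  k=1: m=47, d=24, a=3
  k=2: m=25, d=67, a=1
  k=3: m=42, d=7, a=12
  k=4: m=42, d=67, a=1
  k=5: m=25, d=24, a=3
  k=6: m=47, d=1, a=94
d=1 and a=2a₀=94 at k=6, so the next step gives (m, d) = (47, 24) again — its k=1 value — and the period has length 6.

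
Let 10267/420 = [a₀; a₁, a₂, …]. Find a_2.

10267 = 24·420 + 187   →  a_0 = 24
420 = 2·187 + 46   →  a_1 = 2
187 = 4·46 + 3   →  a_2 = 4

4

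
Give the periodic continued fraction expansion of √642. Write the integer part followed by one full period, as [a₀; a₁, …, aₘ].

a₀ = ⌊√642⌋ = 25.
With m₀=0, d₀=1 and mₖ₊₁ = dₖaₖ − mₖ, dₖ₊₁ = (n − mₖ₊₁²)/dₖ, aₖ₊₁ = ⌊(a₀+mₖ₊₁)/dₖ₊₁⌋:
  k=1: m=25, d=17, a=2
  k=2: m=9, d=33, a=1
  k=3: m=24, d=2, a=24
  k=4: m=24, d=33, a=1
  k=5: m=9, d=17, a=2
  k=6: m=25, d=1, a=50
d=1 and a=2a₀=50 at k=6, so the next step gives (m, d) = (25, 17) again — its k=1 value — and the period has length 6.

[25; 2, 1, 24, 1, 2, 50]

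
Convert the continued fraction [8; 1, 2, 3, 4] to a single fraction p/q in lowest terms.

Fold from the inside: start with 4/1.
  3 + 1/4 = 13/4
  2 + 4/13 = 30/13
  1 + 13/30 = 43/30
  8 + 30/43 = 374/43

374/43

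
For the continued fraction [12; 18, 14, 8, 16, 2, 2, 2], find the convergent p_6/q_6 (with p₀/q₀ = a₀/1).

Using pₖ = aₖpₖ₋₁ + pₖ₋₂, qₖ = aₖqₖ₋₁ + qₖ₋₂ (with p₋₁=1, p₋₂=0, q₋₁=0, q₋₂=1):
  k=0: a=12, p=12, q=1
  k=1: a=18, p=217, q=18
  k=2: a=14, p=3050, q=253
  k=3: a=8, p=24617, q=2042
  k=4: a=16, p=396922, q=32925
  k=5: a=2, p=818461, q=67892
  k=6: a=2, p=2033844, q=168709

2033844/168709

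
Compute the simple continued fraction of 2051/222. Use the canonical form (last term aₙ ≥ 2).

[9; 4, 5, 3, 3]

2051 = 9*222 + 53
222 = 4*53 + 10
53 = 5*10 + 3
10 = 3*3 + 1
3 = 3*1 + 0  (stop)
So 2051/222 = [9; 4, 5, 3, 3].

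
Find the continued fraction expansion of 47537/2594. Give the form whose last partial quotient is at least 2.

[18; 3, 14, 3, 9, 2]

47537 = 18×2594 + 845
2594 = 3×845 + 59
845 = 14×59 + 19
59 = 3×19 + 2
19 = 9×2 + 1
2 = 2×1 + 0  (stop)
So 47537/2594 = [18; 3, 14, 3, 9, 2].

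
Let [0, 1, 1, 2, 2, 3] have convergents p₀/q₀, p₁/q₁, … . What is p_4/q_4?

Using pₖ = aₖpₖ₋₁ + pₖ₋₂, qₖ = aₖqₖ₋₁ + qₖ₋₂ (with p₋₁=1, p₋₂=0, q₋₁=0, q₋₂=1):
  k=0: a=0, p=0, q=1
  k=1: a=1, p=1, q=1
  k=2: a=1, p=1, q=2
  k=3: a=2, p=3, q=5
  k=4: a=2, p=7, q=12

7/12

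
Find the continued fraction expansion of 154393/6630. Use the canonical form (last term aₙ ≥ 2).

154393 = 23×6630 + 1903
6630 = 3×1903 + 921
1903 = 2×921 + 61
921 = 15×61 + 6
61 = 10×6 + 1
6 = 6×1 + 0  (stop)
So 154393/6630 = [23; 3, 2, 15, 10, 6].

[23; 3, 2, 15, 10, 6]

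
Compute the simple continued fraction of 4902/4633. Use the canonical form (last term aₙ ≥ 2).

4902 = 1·4633 + 269
4633 = 17·269 + 60
269 = 4·60 + 29
60 = 2·29 + 2
29 = 14·2 + 1
2 = 2·1 + 0  (stop)
So 4902/4633 = [1; 17, 4, 2, 14, 2].

[1; 17, 4, 2, 14, 2]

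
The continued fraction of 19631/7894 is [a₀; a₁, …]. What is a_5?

1

19631 = 2·7894 + 3843   →  a_0 = 2
7894 = 2·3843 + 208   →  a_1 = 2
3843 = 18·208 + 99   →  a_2 = 18
208 = 2·99 + 10   →  a_3 = 2
99 = 9·10 + 9   →  a_4 = 9
10 = 1·9 + 1   →  a_5 = 1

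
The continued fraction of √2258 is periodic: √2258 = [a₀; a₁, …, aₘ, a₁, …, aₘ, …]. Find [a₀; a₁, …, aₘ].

a₀ = ⌊√2258⌋ = 47.
With m₀=0, d₀=1 and mₖ₊₁ = dₖaₖ − mₖ, dₖ₊₁ = (n − mₖ₊₁²)/dₖ, aₖ₊₁ = ⌊(a₀+mₖ₊₁)/dₖ₊₁⌋:
  k=1: m=47, d=49, a=1
  k=2: m=2, d=46, a=1
  k=3: m=44, d=7, a=13
  k=4: m=47, d=7, a=13
  k=5: m=44, d=46, a=1
  k=6: m=2, d=49, a=1
  k=7: m=47, d=1, a=94
d=1 and a=2a₀=94 at k=7, so the next step gives (m, d) = (47, 49) again — its k=1 value — and the period has length 7.

[47; 1, 1, 13, 13, 1, 1, 94]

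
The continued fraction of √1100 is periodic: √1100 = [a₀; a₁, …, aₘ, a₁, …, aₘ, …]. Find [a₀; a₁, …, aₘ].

a₀ = ⌊√1100⌋ = 33.
With m₀=0, d₀=1 and mₖ₊₁ = dₖaₖ − mₖ, dₖ₊₁ = (n − mₖ₊₁²)/dₖ, aₖ₊₁ = ⌊(a₀+mₖ₊₁)/dₖ₊₁⌋:
  k=1: m=33, d=11, a=6
  k=2: m=33, d=1, a=66
d=1 and a=2a₀=66 at k=2, so the next step gives (m, d) = (33, 11) again — its k=1 value — and the period has length 2.

[33; 6, 66]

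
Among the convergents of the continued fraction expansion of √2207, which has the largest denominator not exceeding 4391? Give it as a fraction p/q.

√2207 = [46; 1, 45, 1, 92, …] (period length 4).
Convergents:
  p_0/q_0 = 46/1
  p_1/q_1 = 47/1
  p_2/q_2 = 2161/46
  p_3/q_3 = 2208/47
  p_4/q_4 = 205297/4370
  p_5/q_5 = 207505/4417
q_4 = 4370 ≤ 4391 < 4417 = q_5, so the answer is 205297/4370.

205297/4370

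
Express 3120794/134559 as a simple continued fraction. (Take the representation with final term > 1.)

3120794 = 23*134559 + 25937
134559 = 5*25937 + 4874
25937 = 5*4874 + 1567
4874 = 3*1567 + 173
1567 = 9*173 + 10
173 = 17*10 + 3
10 = 3*3 + 1
3 = 3*1 + 0  (stop)
So 3120794/134559 = [23; 5, 5, 3, 9, 17, 3, 3].

[23; 5, 5, 3, 9, 17, 3, 3]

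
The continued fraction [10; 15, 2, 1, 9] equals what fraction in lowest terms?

4479/445

Fold from the inside: start with 9/1.
  1 + 1/9 = 10/9
  2 + 9/10 = 29/10
  15 + 10/29 = 445/29
  10 + 29/445 = 4479/445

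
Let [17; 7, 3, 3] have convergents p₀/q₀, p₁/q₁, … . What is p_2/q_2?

377/22

Using pₖ = aₖpₖ₋₁ + pₖ₋₂, qₖ = aₖqₖ₋₁ + qₖ₋₂ (with p₋₁=1, p₋₂=0, q₋₁=0, q₋₂=1):
  k=0: a=17, p=17, q=1
  k=1: a=7, p=120, q=7
  k=2: a=3, p=377, q=22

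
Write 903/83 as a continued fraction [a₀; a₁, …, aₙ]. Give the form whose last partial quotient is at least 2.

[10; 1, 7, 3, 3]

903 = 10*83 + 73
83 = 1*73 + 10
73 = 7*10 + 3
10 = 3*3 + 1
3 = 3*1 + 0  (stop)
So 903/83 = [10; 1, 7, 3, 3].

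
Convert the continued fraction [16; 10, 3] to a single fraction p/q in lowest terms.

Using pₖ = aₖpₖ₋₁ + pₖ₋₂ and qₖ = aₖqₖ₋₁ + qₖ₋₂:
  k=0: a=16, p=16, q=1
  k=1: a=10, p=161, q=10
  k=2: a=3, p=499, q=31

499/31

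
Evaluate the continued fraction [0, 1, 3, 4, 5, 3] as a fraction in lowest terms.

217/284

Using pₖ = aₖpₖ₋₁ + pₖ₋₂ and qₖ = aₖqₖ₋₁ + qₖ₋₂:
  k=0: a=0, p=0, q=1
  k=1: a=1, p=1, q=1
  k=2: a=3, p=3, q=4
  k=3: a=4, p=13, q=17
  k=4: a=5, p=68, q=89
  k=5: a=3, p=217, q=284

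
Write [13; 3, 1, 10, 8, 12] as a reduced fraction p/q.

Fold from the inside: start with 12/1.
  8 + 1/12 = 97/12
  10 + 12/97 = 982/97
  1 + 97/982 = 1079/982
  3 + 982/1079 = 4219/1079
  13 + 1079/4219 = 55926/4219

55926/4219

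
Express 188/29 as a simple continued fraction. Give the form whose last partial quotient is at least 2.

188 = 6*29 + 14
29 = 2*14 + 1
14 = 14*1 + 0  (stop)
So 188/29 = [6; 2, 14].

[6; 2, 14]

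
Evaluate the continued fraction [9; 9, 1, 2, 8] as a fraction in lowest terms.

2203/242

Fold from the inside: start with 8/1.
  2 + 1/8 = 17/8
  1 + 8/17 = 25/17
  9 + 17/25 = 242/25
  9 + 25/242 = 2203/242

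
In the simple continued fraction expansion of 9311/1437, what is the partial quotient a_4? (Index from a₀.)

9311 = 6·1437 + 689   →  a_0 = 6
1437 = 2·689 + 59   →  a_1 = 2
689 = 11·59 + 40   →  a_2 = 11
59 = 1·40 + 19   →  a_3 = 1
40 = 2·19 + 2   →  a_4 = 2

2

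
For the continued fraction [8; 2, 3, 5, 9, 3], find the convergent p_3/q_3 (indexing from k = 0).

Using pₖ = aₖpₖ₋₁ + pₖ₋₂, qₖ = aₖqₖ₋₁ + qₖ₋₂ (with p₋₁=1, p₋₂=0, q₋₁=0, q₋₂=1):
  k=0: a=8, p=8, q=1
  k=1: a=2, p=17, q=2
  k=2: a=3, p=59, q=7
  k=3: a=5, p=312, q=37

312/37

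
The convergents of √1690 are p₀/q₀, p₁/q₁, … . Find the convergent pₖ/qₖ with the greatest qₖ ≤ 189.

√1690 = [41; 9, 8, 9, 82, …] (period length 4).
Convergents:
  p_0/q_0 = 41/1
  p_1/q_1 = 370/9
  p_2/q_2 = 3001/73
  p_3/q_3 = 27379/666
q_2 = 73 ≤ 189 < 666 = q_3, so the answer is 3001/73.

3001/73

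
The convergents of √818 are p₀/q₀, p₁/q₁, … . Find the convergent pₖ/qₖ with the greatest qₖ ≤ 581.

√818 = [28; 1, 1, 1, 1, 56, …] (period length 5).
Convergents:
  p_0/q_0 = 28/1
  p_1/q_1 = 29/1
  p_2/q_2 = 57/2
  p_3/q_3 = 86/3
  p_4/q_4 = 143/5
  p_5/q_5 = 8094/283
  p_6/q_6 = 8237/288
  p_7/q_7 = 16331/571
  p_8/q_8 = 24568/859
q_7 = 571 ≤ 581 < 859 = q_8, so the answer is 16331/571.

16331/571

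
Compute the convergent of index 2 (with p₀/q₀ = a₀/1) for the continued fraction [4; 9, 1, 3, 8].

41/10

Using pₖ = aₖpₖ₋₁ + pₖ₋₂, qₖ = aₖqₖ₋₁ + qₖ₋₂ (with p₋₁=1, p₋₂=0, q₋₁=0, q₋₂=1):
  k=0: a=4, p=4, q=1
  k=1: a=9, p=37, q=9
  k=2: a=1, p=41, q=10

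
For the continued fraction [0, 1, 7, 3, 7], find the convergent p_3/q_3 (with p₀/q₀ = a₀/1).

Using pₖ = aₖpₖ₋₁ + pₖ₋₂, qₖ = aₖqₖ₋₁ + qₖ₋₂ (with p₋₁=1, p₋₂=0, q₋₁=0, q₋₂=1):
  k=0: a=0, p=0, q=1
  k=1: a=1, p=1, q=1
  k=2: a=7, p=7, q=8
  k=3: a=3, p=22, q=25

22/25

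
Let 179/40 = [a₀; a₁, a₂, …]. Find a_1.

2

179 = 4·40 + 19   →  a_0 = 4
40 = 2·19 + 2   →  a_1 = 2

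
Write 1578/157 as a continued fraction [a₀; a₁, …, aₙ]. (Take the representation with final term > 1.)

1578 = 10×157 + 8
157 = 19×8 + 5
8 = 1×5 + 3
5 = 1×3 + 2
3 = 1×2 + 1
2 = 2×1 + 0  (stop)
So 1578/157 = [10; 19, 1, 1, 1, 2].

[10; 19, 1, 1, 1, 2]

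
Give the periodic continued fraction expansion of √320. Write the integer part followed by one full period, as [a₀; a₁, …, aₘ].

a₀ = ⌊√320⌋ = 17.
With m₀=0, d₀=1 and mₖ₊₁ = dₖaₖ − mₖ, dₖ₊₁ = (n − mₖ₊₁²)/dₖ, aₖ₊₁ = ⌊(a₀+mₖ₊₁)/dₖ₊₁⌋:
  k=1: m=17, d=31, a=1
  k=2: m=14, d=4, a=7
  k=3: m=14, d=31, a=1
  k=4: m=17, d=1, a=34
d=1 and a=2a₀=34 at k=4, so the next step gives (m, d) = (17, 31) again — its k=1 value — and the period has length 4.

[17; 1, 7, 1, 34]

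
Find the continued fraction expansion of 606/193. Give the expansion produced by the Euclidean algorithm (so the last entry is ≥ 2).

606 = 3×193 + 27
193 = 7×27 + 4
27 = 6×4 + 3
4 = 1×3 + 1
3 = 3×1 + 0  (stop)
So 606/193 = [3; 7, 6, 1, 3].

[3; 7, 6, 1, 3]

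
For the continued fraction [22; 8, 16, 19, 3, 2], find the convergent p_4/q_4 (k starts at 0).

Using pₖ = aₖpₖ₋₁ + pₖ₋₂, qₖ = aₖqₖ₋₁ + qₖ₋₂ (with p₋₁=1, p₋₂=0, q₋₁=0, q₋₂=1):
  k=0: a=22, p=22, q=1
  k=1: a=8, p=177, q=8
  k=2: a=16, p=2854, q=129
  k=3: a=19, p=54403, q=2459
  k=4: a=3, p=166063, q=7506

166063/7506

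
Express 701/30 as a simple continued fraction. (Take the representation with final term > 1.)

[23; 2, 1, 2, 1, 2]

701 = 23*30 + 11
30 = 2*11 + 8
11 = 1*8 + 3
8 = 2*3 + 2
3 = 1*2 + 1
2 = 2*1 + 0  (stop)
So 701/30 = [23; 2, 1, 2, 1, 2].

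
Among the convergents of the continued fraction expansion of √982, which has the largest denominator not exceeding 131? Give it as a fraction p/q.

2977/95

√982 = [31; 2, 1, 30, 1, 2, 62, …] (period length 6).
Convergents:
  p_0/q_0 = 31/1
  p_1/q_1 = 63/2
  p_2/q_2 = 94/3
  p_3/q_3 = 2883/92
  p_4/q_4 = 2977/95
  p_5/q_5 = 8837/282
q_4 = 95 ≤ 131 < 282 = q_5, so the answer is 2977/95.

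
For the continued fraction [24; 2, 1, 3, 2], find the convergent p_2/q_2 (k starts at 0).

Using pₖ = aₖpₖ₋₁ + pₖ₋₂, qₖ = aₖqₖ₋₁ + qₖ₋₂ (with p₋₁=1, p₋₂=0, q₋₁=0, q₋₂=1):
  k=0: a=24, p=24, q=1
  k=1: a=2, p=49, q=2
  k=2: a=1, p=73, q=3

73/3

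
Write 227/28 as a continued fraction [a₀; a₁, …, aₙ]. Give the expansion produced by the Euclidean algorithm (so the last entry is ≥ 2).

[8; 9, 3]

227 = 8*28 + 3
28 = 9*3 + 1
3 = 3*1 + 0  (stop)
So 227/28 = [8; 9, 3].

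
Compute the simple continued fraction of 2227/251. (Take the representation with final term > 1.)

2227 = 8×251 + 219
251 = 1×219 + 32
219 = 6×32 + 27
32 = 1×27 + 5
27 = 5×5 + 2
5 = 2×2 + 1
2 = 2×1 + 0  (stop)
So 2227/251 = [8; 1, 6, 1, 5, 2, 2].

[8; 1, 6, 1, 5, 2, 2]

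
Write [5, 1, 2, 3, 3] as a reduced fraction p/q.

188/33

Fold from the inside: start with 3/1.
  3 + 1/3 = 10/3
  2 + 3/10 = 23/10
  1 + 10/23 = 33/23
  5 + 23/33 = 188/33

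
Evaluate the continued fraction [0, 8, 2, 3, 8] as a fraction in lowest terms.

58/489

Fold from the inside: start with 8/1.
  3 + 1/8 = 25/8
  2 + 8/25 = 58/25
  8 + 25/58 = 489/58
  0 + 58/489 = 58/489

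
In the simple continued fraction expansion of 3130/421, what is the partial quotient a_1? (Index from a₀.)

2

3130 = 7·421 + 183   →  a_0 = 7
421 = 2·183 + 55   →  a_1 = 2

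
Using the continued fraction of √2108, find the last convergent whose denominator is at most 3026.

√2108 = [45; 1, 10, 2, 22, 2, 10, 1, 90, …] (period length 8).
Convergents:
  p_0/q_0 = 45/1
  p_1/q_1 = 46/1
  p_2/q_2 = 505/11
  p_3/q_3 = 1056/23
  p_4/q_4 = 23737/517
  p_5/q_5 = 48530/1057
  p_6/q_6 = 509037/11087
q_5 = 1057 ≤ 3026 < 11087 = q_6, so the answer is 48530/1057.

48530/1057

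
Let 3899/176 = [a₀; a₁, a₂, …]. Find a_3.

3899 = 22·176 + 27   →  a_0 = 22
176 = 6·27 + 14   →  a_1 = 6
27 = 1·14 + 13   →  a_2 = 1
14 = 1·13 + 1   →  a_3 = 1

1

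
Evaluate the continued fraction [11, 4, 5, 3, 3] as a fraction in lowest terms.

2495/222

Using pₖ = aₖpₖ₋₁ + pₖ₋₂ and qₖ = aₖqₖ₋₁ + qₖ₋₂:
  k=0: a=11, p=11, q=1
  k=1: a=4, p=45, q=4
  k=2: a=5, p=236, q=21
  k=3: a=3, p=753, q=67
  k=4: a=3, p=2495, q=222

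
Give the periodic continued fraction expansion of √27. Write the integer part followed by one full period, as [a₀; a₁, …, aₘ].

[5; 5, 10]

a₀ = ⌊√27⌋ = 5.
With m₀=0, d₀=1 and mₖ₊₁ = dₖaₖ − mₖ, dₖ₊₁ = (n − mₖ₊₁²)/dₖ, aₖ₊₁ = ⌊(a₀+mₖ₊₁)/dₖ₊₁⌋:
  k=1: m=5, d=2, a=5
  k=2: m=5, d=1, a=10
d=1 and a=2a₀=10 at k=2, so the next step gives (m, d) = (5, 2) again — its k=1 value — and the period has length 2.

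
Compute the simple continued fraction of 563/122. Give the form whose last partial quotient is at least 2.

[4; 1, 1, 1, 1, 2, 9]

563 = 4*122 + 75
122 = 1*75 + 47
75 = 1*47 + 28
47 = 1*28 + 19
28 = 1*19 + 9
19 = 2*9 + 1
9 = 9*1 + 0  (stop)
So 563/122 = [4; 1, 1, 1, 1, 2, 9].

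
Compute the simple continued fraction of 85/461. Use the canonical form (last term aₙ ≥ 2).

85 = 0·461 + 85
461 = 5·85 + 36
85 = 2·36 + 13
36 = 2·13 + 10
13 = 1·10 + 3
10 = 3·3 + 1
3 = 3·1 + 0  (stop)
So 85/461 = [0; 5, 2, 2, 1, 3, 3].

[0; 5, 2, 2, 1, 3, 3]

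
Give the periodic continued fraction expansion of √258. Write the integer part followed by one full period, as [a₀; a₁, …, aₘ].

a₀ = ⌊√258⌋ = 16.
With m₀=0, d₀=1 and mₖ₊₁ = dₖaₖ − mₖ, dₖ₊₁ = (n − mₖ₊₁²)/dₖ, aₖ₊₁ = ⌊(a₀+mₖ₊₁)/dₖ₊₁⌋:
  k=1: m=16, d=2, a=16
  k=2: m=16, d=1, a=32
d=1 and a=2a₀=32 at k=2, so the next step gives (m, d) = (16, 2) again — its k=1 value — and the period has length 2.

[16; 16, 32]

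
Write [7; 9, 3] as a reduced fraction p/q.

199/28

Fold from the inside: start with 3/1.
  9 + 1/3 = 28/3
  7 + 3/28 = 199/28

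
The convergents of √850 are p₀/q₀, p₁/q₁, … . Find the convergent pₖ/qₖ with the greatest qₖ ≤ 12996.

√850 = [29; 6, 2, 6, 58, …] (period length 4).
Convergents:
  p_0/q_0 = 29/1
  p_1/q_1 = 175/6
  p_2/q_2 = 379/13
  p_3/q_3 = 2449/84
  p_4/q_4 = 142421/4885
  p_5/q_5 = 856975/29394
q_4 = 4885 ≤ 12996 < 29394 = q_5, so the answer is 142421/4885.

142421/4885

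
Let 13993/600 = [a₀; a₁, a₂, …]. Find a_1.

3

13993 = 23·600 + 193   →  a_0 = 23
600 = 3·193 + 21   →  a_1 = 3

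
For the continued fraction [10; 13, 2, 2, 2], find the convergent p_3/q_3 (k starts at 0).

675/67

Using pₖ = aₖpₖ₋₁ + pₖ₋₂, qₖ = aₖqₖ₋₁ + qₖ₋₂ (with p₋₁=1, p₋₂=0, q₋₁=0, q₋₂=1):
  k=0: a=10, p=10, q=1
  k=1: a=13, p=131, q=13
  k=2: a=2, p=272, q=27
  k=3: a=2, p=675, q=67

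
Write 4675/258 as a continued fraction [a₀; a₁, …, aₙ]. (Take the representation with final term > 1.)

[18; 8, 3, 10]

4675 = 18·258 + 31
258 = 8·31 + 10
31 = 3·10 + 1
10 = 10·1 + 0  (stop)
So 4675/258 = [18; 8, 3, 10].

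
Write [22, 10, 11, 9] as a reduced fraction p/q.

Fold from the inside: start with 9/1.
  11 + 1/9 = 100/9
  10 + 9/100 = 1009/100
  22 + 100/1009 = 22298/1009

22298/1009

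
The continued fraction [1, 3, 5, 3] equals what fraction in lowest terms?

Using pₖ = aₖpₖ₋₁ + pₖ₋₂ and qₖ = aₖqₖ₋₁ + qₖ₋₂:
  k=0: a=1, p=1, q=1
  k=1: a=3, p=4, q=3
  k=2: a=5, p=21, q=16
  k=3: a=3, p=67, q=51

67/51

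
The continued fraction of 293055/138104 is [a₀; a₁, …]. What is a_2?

5

293055 = 2·138104 + 16847   →  a_0 = 2
138104 = 8·16847 + 3328   →  a_1 = 8
16847 = 5·3328 + 207   →  a_2 = 5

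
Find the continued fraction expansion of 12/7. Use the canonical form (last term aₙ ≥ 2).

12 = 1*7 + 5
7 = 1*5 + 2
5 = 2*2 + 1
2 = 2*1 + 0  (stop)
So 12/7 = [1; 1, 2, 2].

[1; 1, 2, 2]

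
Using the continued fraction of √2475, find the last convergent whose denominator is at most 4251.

√2475 = [49; 1, 2, 1, 98, …] (period length 4).
Convergents:
  p_0/q_0 = 49/1
  p_1/q_1 = 50/1
  p_2/q_2 = 149/3
  p_3/q_3 = 199/4
  p_4/q_4 = 19651/395
  p_5/q_5 = 19850/399
  p_6/q_6 = 59351/1193
  p_7/q_7 = 79201/1592
  p_8/q_8 = 7821049/157209
q_7 = 1592 ≤ 4251 < 157209 = q_8, so the answer is 79201/1592.

79201/1592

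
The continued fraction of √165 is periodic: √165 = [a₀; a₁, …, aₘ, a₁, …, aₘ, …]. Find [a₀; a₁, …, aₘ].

a₀ = ⌊√165⌋ = 12.

[12; 1, 5, 2, 5, 1, 24]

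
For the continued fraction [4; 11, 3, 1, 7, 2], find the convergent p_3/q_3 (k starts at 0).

184/45

Using pₖ = aₖpₖ₋₁ + pₖ₋₂, qₖ = aₖqₖ₋₁ + qₖ₋₂ (with p₋₁=1, p₋₂=0, q₋₁=0, q₋₂=1):
  k=0: a=4, p=4, q=1
  k=1: a=11, p=45, q=11
  k=2: a=3, p=139, q=34
  k=3: a=1, p=184, q=45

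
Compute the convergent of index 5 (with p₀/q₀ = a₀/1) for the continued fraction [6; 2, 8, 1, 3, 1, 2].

Using pₖ = aₖpₖ₋₁ + pₖ₋₂, qₖ = aₖqₖ₋₁ + qₖ₋₂ (with p₋₁=1, p₋₂=0, q₋₁=0, q₋₂=1):
  k=0: a=6, p=6, q=1
  k=1: a=2, p=13, q=2
  k=2: a=8, p=110, q=17
  k=3: a=1, p=123, q=19
  k=4: a=3, p=479, q=74
  k=5: a=1, p=602, q=93

602/93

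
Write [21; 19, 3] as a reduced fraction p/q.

Using pₖ = aₖpₖ₋₁ + pₖ₋₂ and qₖ = aₖqₖ₋₁ + qₖ₋₂:
  k=0: a=21, p=21, q=1
  k=1: a=19, p=400, q=19
  k=2: a=3, p=1221, q=58

1221/58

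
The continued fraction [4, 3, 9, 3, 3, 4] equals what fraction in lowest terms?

5372/1243

Using pₖ = aₖpₖ₋₁ + pₖ₋₂ and qₖ = aₖqₖ₋₁ + qₖ₋₂:
  k=0: a=4, p=4, q=1
  k=1: a=3, p=13, q=3
  k=2: a=9, p=121, q=28
  k=3: a=3, p=376, q=87
  k=4: a=3, p=1249, q=289
  k=5: a=4, p=5372, q=1243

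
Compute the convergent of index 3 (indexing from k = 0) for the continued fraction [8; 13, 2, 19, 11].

4247/526

Using pₖ = aₖpₖ₋₁ + pₖ₋₂, qₖ = aₖqₖ₋₁ + qₖ₋₂ (with p₋₁=1, p₋₂=0, q₋₁=0, q₋₂=1):
  k=0: a=8, p=8, q=1
  k=1: a=13, p=105, q=13
  k=2: a=2, p=218, q=27
  k=3: a=19, p=4247, q=526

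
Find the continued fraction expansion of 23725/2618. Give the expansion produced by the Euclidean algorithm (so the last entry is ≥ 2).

[9; 16, 16, 3, 3]

23725 = 9·2618 + 163
2618 = 16·163 + 10
163 = 16·10 + 3
10 = 3·3 + 1
3 = 3·1 + 0  (stop)
So 23725/2618 = [9; 16, 16, 3, 3].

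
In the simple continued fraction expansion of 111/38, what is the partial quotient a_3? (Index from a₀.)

1

111 = 2·38 + 35   →  a_0 = 2
38 = 1·35 + 3   →  a_1 = 1
35 = 11·3 + 2   →  a_2 = 11
3 = 1·2 + 1   →  a_3 = 1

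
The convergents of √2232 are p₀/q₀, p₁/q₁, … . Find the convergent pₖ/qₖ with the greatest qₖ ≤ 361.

7937/168

√2232 = [47; 4, 10, 4, 94, …] (period length 4).
Convergents:
  p_0/q_0 = 47/1
  p_1/q_1 = 189/4
  p_2/q_2 = 1937/41
  p_3/q_3 = 7937/168
  p_4/q_4 = 748015/15833
q_3 = 168 ≤ 361 < 15833 = q_4, so the answer is 7937/168.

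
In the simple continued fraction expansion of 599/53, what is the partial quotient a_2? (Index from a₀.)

3

599 = 11·53 + 16   →  a_0 = 11
53 = 3·16 + 5   →  a_1 = 3
16 = 3·5 + 1   →  a_2 = 3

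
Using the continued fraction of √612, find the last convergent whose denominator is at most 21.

√612 = [24; 1, 2, 1, 4, 1, 2, 1, 48, …] (period length 8).
Convergents:
  p_0/q_0 = 24/1
  p_1/q_1 = 25/1
  p_2/q_2 = 74/3
  p_3/q_3 = 99/4
  p_4/q_4 = 470/19
  p_5/q_5 = 569/23
q_4 = 19 ≤ 21 < 23 = q_5, so the answer is 470/19.

470/19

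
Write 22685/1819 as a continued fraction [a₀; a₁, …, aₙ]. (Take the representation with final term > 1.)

[12; 2, 8, 6, 5, 1, 2]

22685 = 12·1819 + 857
1819 = 2·857 + 105
857 = 8·105 + 17
105 = 6·17 + 3
17 = 5·3 + 2
3 = 1·2 + 1
2 = 2·1 + 0  (stop)
So 22685/1819 = [12; 2, 8, 6, 5, 1, 2].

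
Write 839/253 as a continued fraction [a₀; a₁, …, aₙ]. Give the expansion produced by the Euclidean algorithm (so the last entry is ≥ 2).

[3; 3, 6, 6, 2]

839 = 3*253 + 80
253 = 3*80 + 13
80 = 6*13 + 2
13 = 6*2 + 1
2 = 2*1 + 0  (stop)
So 839/253 = [3; 3, 6, 6, 2].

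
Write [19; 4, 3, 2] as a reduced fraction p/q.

Using pₖ = aₖpₖ₋₁ + pₖ₋₂ and qₖ = aₖqₖ₋₁ + qₖ₋₂:
  k=0: a=19, p=19, q=1
  k=1: a=4, p=77, q=4
  k=2: a=3, p=250, q=13
  k=3: a=2, p=577, q=30

577/30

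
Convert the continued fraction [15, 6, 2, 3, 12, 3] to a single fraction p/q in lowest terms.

25825/1704

Fold from the inside: start with 3/1.
  12 + 1/3 = 37/3
  3 + 3/37 = 114/37
  2 + 37/114 = 265/114
  6 + 114/265 = 1704/265
  15 + 265/1704 = 25825/1704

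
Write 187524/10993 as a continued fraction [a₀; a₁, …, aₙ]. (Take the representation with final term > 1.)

187524 = 17×10993 + 643
10993 = 17×643 + 62
643 = 10×62 + 23
62 = 2×23 + 16
23 = 1×16 + 7
16 = 2×7 + 2
7 = 3×2 + 1
2 = 2×1 + 0  (stop)
So 187524/10993 = [17; 17, 10, 2, 1, 2, 3, 2].

[17; 17, 10, 2, 1, 2, 3, 2]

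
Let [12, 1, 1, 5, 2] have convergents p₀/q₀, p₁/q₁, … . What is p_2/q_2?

Using pₖ = aₖpₖ₋₁ + pₖ₋₂, qₖ = aₖqₖ₋₁ + qₖ₋₂ (with p₋₁=1, p₋₂=0, q₋₁=0, q₋₂=1):
  k=0: a=12, p=12, q=1
  k=1: a=1, p=13, q=1
  k=2: a=1, p=25, q=2

25/2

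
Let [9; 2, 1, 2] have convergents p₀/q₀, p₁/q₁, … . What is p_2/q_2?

Using pₖ = aₖpₖ₋₁ + pₖ₋₂, qₖ = aₖqₖ₋₁ + qₖ₋₂ (with p₋₁=1, p₋₂=0, q₋₁=0, q₋₂=1):
  k=0: a=9, p=9, q=1
  k=1: a=2, p=19, q=2
  k=2: a=1, p=28, q=3

28/3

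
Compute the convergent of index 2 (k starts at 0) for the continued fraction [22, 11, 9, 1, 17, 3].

2209/100

Using pₖ = aₖpₖ₋₁ + pₖ₋₂, qₖ = aₖqₖ₋₁ + qₖ₋₂ (with p₋₁=1, p₋₂=0, q₋₁=0, q₋₂=1):
  k=0: a=22, p=22, q=1
  k=1: a=11, p=243, q=11
  k=2: a=9, p=2209, q=100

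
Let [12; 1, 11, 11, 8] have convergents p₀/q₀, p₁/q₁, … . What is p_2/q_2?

155/12

Using pₖ = aₖpₖ₋₁ + pₖ₋₂, qₖ = aₖqₖ₋₁ + qₖ₋₂ (with p₋₁=1, p₋₂=0, q₋₁=0, q₋₂=1):
  k=0: a=12, p=12, q=1
  k=1: a=1, p=13, q=1
  k=2: a=11, p=155, q=12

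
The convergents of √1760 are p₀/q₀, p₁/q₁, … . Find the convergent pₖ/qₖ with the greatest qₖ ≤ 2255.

√1760 = [41; 1, 19, 1, 82, …] (period length 4).
Convergents:
  p_0/q_0 = 41/1
  p_1/q_1 = 42/1
  p_2/q_2 = 839/20
  p_3/q_3 = 881/21
  p_4/q_4 = 73081/1742
  p_5/q_5 = 73962/1763
  p_6/q_6 = 1478359/35239
q_5 = 1763 ≤ 2255 < 35239 = q_6, so the answer is 73962/1763.

73962/1763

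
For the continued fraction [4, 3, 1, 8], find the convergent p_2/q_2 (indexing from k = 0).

17/4

Using pₖ = aₖpₖ₋₁ + pₖ₋₂, qₖ = aₖqₖ₋₁ + qₖ₋₂ (with p₋₁=1, p₋₂=0, q₋₁=0, q₋₂=1):
  k=0: a=4, p=4, q=1
  k=1: a=3, p=13, q=3
  k=2: a=1, p=17, q=4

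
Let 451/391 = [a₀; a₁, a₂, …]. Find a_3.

451 = 1·391 + 60   →  a_0 = 1
391 = 6·60 + 31   →  a_1 = 6
60 = 1·31 + 29   →  a_2 = 1
31 = 1·29 + 2   →  a_3 = 1

1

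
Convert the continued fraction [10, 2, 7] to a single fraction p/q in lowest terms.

157/15

Fold from the inside: start with 7/1.
  2 + 1/7 = 15/7
  10 + 7/15 = 157/15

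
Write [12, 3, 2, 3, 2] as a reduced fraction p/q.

Using pₖ = aₖpₖ₋₁ + pₖ₋₂ and qₖ = aₖqₖ₋₁ + qₖ₋₂:
  k=0: a=12, p=12, q=1
  k=1: a=3, p=37, q=3
  k=2: a=2, p=86, q=7
  k=3: a=3, p=295, q=24
  k=4: a=2, p=676, q=55

676/55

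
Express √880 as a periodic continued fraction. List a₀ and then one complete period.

[29; 1, 1, 1, 58]

a₀ = ⌊√880⌋ = 29.
With m₀=0, d₀=1 and mₖ₊₁ = dₖaₖ − mₖ, dₖ₊₁ = (n − mₖ₊₁²)/dₖ, aₖ₊₁ = ⌊(a₀+mₖ₊₁)/dₖ₊₁⌋:
  k=1: m=29, d=39, a=1
  k=2: m=10, d=20, a=1
  k=3: m=10, d=39, a=1
  k=4: m=29, d=1, a=58
d=1 and a=2a₀=58 at k=4, so the next step gives (m, d) = (29, 39) again — its k=1 value — and the period has length 4.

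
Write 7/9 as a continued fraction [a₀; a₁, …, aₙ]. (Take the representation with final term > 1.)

7 = 0*9 + 7
9 = 1*7 + 2
7 = 3*2 + 1
2 = 2*1 + 0  (stop)
So 7/9 = [0; 1, 3, 2].

[0; 1, 3, 2]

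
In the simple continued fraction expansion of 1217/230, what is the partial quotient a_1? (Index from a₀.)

3

1217 = 5·230 + 67   →  a_0 = 5
230 = 3·67 + 29   →  a_1 = 3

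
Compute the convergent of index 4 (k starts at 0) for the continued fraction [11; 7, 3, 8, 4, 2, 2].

Using pₖ = aₖpₖ₋₁ + pₖ₋₂, qₖ = aₖqₖ₋₁ + qₖ₋₂ (with p₋₁=1, p₋₂=0, q₋₁=0, q₋₂=1):
  k=0: a=11, p=11, q=1
  k=1: a=7, p=78, q=7
  k=2: a=3, p=245, q=22
  k=3: a=8, p=2038, q=183
  k=4: a=4, p=8397, q=754

8397/754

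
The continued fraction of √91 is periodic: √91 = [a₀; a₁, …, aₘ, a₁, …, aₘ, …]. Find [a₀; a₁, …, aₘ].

a₀ = ⌊√91⌋ = 9.

[9; 1, 1, 5, 1, 5, 1, 1, 18]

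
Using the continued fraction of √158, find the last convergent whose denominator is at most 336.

√158 = [12; 1, 1, 3, 12, 3, 1, 1, 24, …] (period length 8).
Convergents:
  p_0/q_0 = 12/1
  p_1/q_1 = 13/1
  p_2/q_2 = 25/2
  p_3/q_3 = 88/7
  p_4/q_4 = 1081/86
  p_5/q_5 = 3331/265
  p_6/q_6 = 4412/351
q_5 = 265 ≤ 336 < 351 = q_6, so the answer is 3331/265.

3331/265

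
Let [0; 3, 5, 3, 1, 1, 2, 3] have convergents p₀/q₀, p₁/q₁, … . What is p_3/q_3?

16/51

Using pₖ = aₖpₖ₋₁ + pₖ₋₂, qₖ = aₖqₖ₋₁ + qₖ₋₂ (with p₋₁=1, p₋₂=0, q₋₁=0, q₋₂=1):
  k=0: a=0, p=0, q=1
  k=1: a=3, p=1, q=3
  k=2: a=5, p=5, q=16
  k=3: a=3, p=16, q=51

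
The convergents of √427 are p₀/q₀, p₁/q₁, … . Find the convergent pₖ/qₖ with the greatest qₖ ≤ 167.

2583/125

√427 = [20; 1, 1, 1, 40, …] (period length 4).
Convergents:
  p_0/q_0 = 20/1
  p_1/q_1 = 21/1
  p_2/q_2 = 41/2
  p_3/q_3 = 62/3
  p_4/q_4 = 2521/122
  p_5/q_5 = 2583/125
  p_6/q_6 = 5104/247
q_5 = 125 ≤ 167 < 247 = q_6, so the answer is 2583/125.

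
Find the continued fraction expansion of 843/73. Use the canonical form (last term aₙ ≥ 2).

843 = 11*73 + 40
73 = 1*40 + 33
40 = 1*33 + 7
33 = 4*7 + 5
7 = 1*5 + 2
5 = 2*2 + 1
2 = 2*1 + 0  (stop)
So 843/73 = [11; 1, 1, 4, 1, 2, 2].

[11; 1, 1, 4, 1, 2, 2]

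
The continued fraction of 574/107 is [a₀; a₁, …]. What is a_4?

574 = 5·107 + 39   →  a_0 = 5
107 = 2·39 + 29   →  a_1 = 2
39 = 1·29 + 10   →  a_2 = 1
29 = 2·10 + 9   →  a_3 = 2
10 = 1·9 + 1   →  a_4 = 1

1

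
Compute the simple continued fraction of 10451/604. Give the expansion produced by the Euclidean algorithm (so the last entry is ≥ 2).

[17; 3, 3, 3, 18]

10451 = 17·604 + 183
604 = 3·183 + 55
183 = 3·55 + 18
55 = 3·18 + 1
18 = 18·1 + 0  (stop)
So 10451/604 = [17; 3, 3, 3, 18].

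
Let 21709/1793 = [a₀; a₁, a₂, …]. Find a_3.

2

21709 = 12·1793 + 193   →  a_0 = 12
1793 = 9·193 + 56   →  a_1 = 9
193 = 3·56 + 25   →  a_2 = 3
56 = 2·25 + 6   →  a_3 = 2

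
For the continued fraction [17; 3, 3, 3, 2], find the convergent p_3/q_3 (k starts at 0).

Using pₖ = aₖpₖ₋₁ + pₖ₋₂, qₖ = aₖqₖ₋₁ + qₖ₋₂ (with p₋₁=1, p₋₂=0, q₋₁=0, q₋₂=1):
  k=0: a=17, p=17, q=1
  k=1: a=3, p=52, q=3
  k=2: a=3, p=173, q=10
  k=3: a=3, p=571, q=33

571/33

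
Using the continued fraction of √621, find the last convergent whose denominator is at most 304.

7152/287

√621 = [24; 1, 11, 2, 11, 1, 48, …] (period length 6).
Convergents:
  p_0/q_0 = 24/1
  p_1/q_1 = 25/1
  p_2/q_2 = 299/12
  p_3/q_3 = 623/25
  p_4/q_4 = 7152/287
  p_5/q_5 = 7775/312
q_4 = 287 ≤ 304 < 312 = q_5, so the answer is 7152/287.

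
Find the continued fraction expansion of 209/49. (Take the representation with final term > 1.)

[4; 3, 1, 3, 3]

209 = 4·49 + 13
49 = 3·13 + 10
13 = 1·10 + 3
10 = 3·3 + 1
3 = 3·1 + 0  (stop)
So 209/49 = [4; 3, 1, 3, 3].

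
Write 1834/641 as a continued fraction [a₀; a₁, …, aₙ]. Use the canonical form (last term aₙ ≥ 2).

[2; 1, 6, 4, 1, 17]

1834 = 2·641 + 552
641 = 1·552 + 89
552 = 6·89 + 18
89 = 4·18 + 17
18 = 1·17 + 1
17 = 17·1 + 0  (stop)
So 1834/641 = [2; 1, 6, 4, 1, 17].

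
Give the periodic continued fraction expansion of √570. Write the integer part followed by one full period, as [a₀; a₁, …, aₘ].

a₀ = ⌊√570⌋ = 23.

[23; 1, 6, 1, 46]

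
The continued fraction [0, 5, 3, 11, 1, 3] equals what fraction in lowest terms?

145/772

Using pₖ = aₖpₖ₋₁ + pₖ₋₂ and qₖ = aₖqₖ₋₁ + qₖ₋₂:
  k=0: a=0, p=0, q=1
  k=1: a=5, p=1, q=5
  k=2: a=3, p=3, q=16
  k=3: a=11, p=34, q=181
  k=4: a=1, p=37, q=197
  k=5: a=3, p=145, q=772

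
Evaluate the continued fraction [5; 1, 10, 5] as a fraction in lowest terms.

Using pₖ = aₖpₖ₋₁ + pₖ₋₂ and qₖ = aₖqₖ₋₁ + qₖ₋₂:
  k=0: a=5, p=5, q=1
  k=1: a=1, p=6, q=1
  k=2: a=10, p=65, q=11
  k=3: a=5, p=331, q=56

331/56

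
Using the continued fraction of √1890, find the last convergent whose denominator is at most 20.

826/19

√1890 = [43; 2, 9, 6, 9, 2, 86, …] (period length 6).
Convergents:
  p_0/q_0 = 43/1
  p_1/q_1 = 87/2
  p_2/q_2 = 826/19
  p_3/q_3 = 5043/116
q_2 = 19 ≤ 20 < 116 = q_3, so the answer is 826/19.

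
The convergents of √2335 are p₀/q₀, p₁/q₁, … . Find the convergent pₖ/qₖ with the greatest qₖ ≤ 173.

√2335 = [48; 3, 9, 3, 96, …] (period length 4).
Convergents:
  p_0/q_0 = 48/1
  p_1/q_1 = 145/3
  p_2/q_2 = 1353/28
  p_3/q_3 = 4204/87
  p_4/q_4 = 404937/8380
q_3 = 87 ≤ 173 < 8380 = q_4, so the answer is 4204/87.

4204/87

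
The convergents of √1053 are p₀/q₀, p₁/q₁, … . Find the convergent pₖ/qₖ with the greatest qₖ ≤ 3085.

√1053 = [32; 2, 4, 2, 64, …] (period length 4).
Convergents:
  p_0/q_0 = 32/1
  p_1/q_1 = 65/2
  p_2/q_2 = 292/9
  p_3/q_3 = 649/20
  p_4/q_4 = 41828/1289
  p_5/q_5 = 84305/2598
  p_6/q_6 = 379048/11681
q_5 = 2598 ≤ 3085 < 11681 = q_6, so the answer is 84305/2598.

84305/2598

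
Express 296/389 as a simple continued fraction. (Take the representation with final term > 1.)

296 = 0×389 + 296
389 = 1×296 + 93
296 = 3×93 + 17
93 = 5×17 + 8
17 = 2×8 + 1
8 = 8×1 + 0  (stop)
So 296/389 = [0; 1, 3, 5, 2, 8].

[0; 1, 3, 5, 2, 8]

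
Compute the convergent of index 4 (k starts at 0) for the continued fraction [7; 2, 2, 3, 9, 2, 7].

Using pₖ = aₖpₖ₋₁ + pₖ₋₂, qₖ = aₖqₖ₋₁ + qₖ₋₂ (with p₋₁=1, p₋₂=0, q₋₁=0, q₋₂=1):
  k=0: a=7, p=7, q=1
  k=1: a=2, p=15, q=2
  k=2: a=2, p=37, q=5
  k=3: a=3, p=126, q=17
  k=4: a=9, p=1171, q=158

1171/158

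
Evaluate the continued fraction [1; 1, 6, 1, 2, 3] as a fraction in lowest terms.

Using pₖ = aₖpₖ₋₁ + pₖ₋₂ and qₖ = aₖqₖ₋₁ + qₖ₋₂:
  k=0: a=1, p=1, q=1
  k=1: a=1, p=2, q=1
  k=2: a=6, p=13, q=7
  k=3: a=1, p=15, q=8
  k=4: a=2, p=43, q=23
  k=5: a=3, p=144, q=77

144/77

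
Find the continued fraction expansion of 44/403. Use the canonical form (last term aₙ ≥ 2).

44 = 0·403 + 44
403 = 9·44 + 7
44 = 6·7 + 2
7 = 3·2 + 1
2 = 2·1 + 0  (stop)
So 44/403 = [0; 9, 6, 3, 2].

[0; 9, 6, 3, 2]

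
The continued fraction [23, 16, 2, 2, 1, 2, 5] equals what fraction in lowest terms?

Fold from the inside: start with 5/1.
  2 + 1/5 = 11/5
  1 + 5/11 = 16/11
  2 + 11/16 = 43/16
  2 + 16/43 = 102/43
  16 + 43/102 = 1675/102
  23 + 102/1675 = 38627/1675

38627/1675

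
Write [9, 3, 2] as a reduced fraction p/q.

65/7

Using pₖ = aₖpₖ₋₁ + pₖ₋₂ and qₖ = aₖqₖ₋₁ + qₖ₋₂:
  k=0: a=9, p=9, q=1
  k=1: a=3, p=28, q=3
  k=2: a=2, p=65, q=7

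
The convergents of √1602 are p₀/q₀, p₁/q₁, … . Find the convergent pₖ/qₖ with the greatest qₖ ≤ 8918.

√1602 = [40; 40, 80, …] (period length 2).
Convergents:
  p_0/q_0 = 40/1
  p_1/q_1 = 1601/40
  p_2/q_2 = 128120/3201
  p_3/q_3 = 5126401/128080
q_2 = 3201 ≤ 8918 < 128080 = q_3, so the answer is 128120/3201.

128120/3201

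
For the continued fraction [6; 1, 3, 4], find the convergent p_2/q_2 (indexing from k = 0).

Using pₖ = aₖpₖ₋₁ + pₖ₋₂, qₖ = aₖqₖ₋₁ + qₖ₋₂ (with p₋₁=1, p₋₂=0, q₋₁=0, q₋₂=1):
  k=0: a=6, p=6, q=1
  k=1: a=1, p=7, q=1
  k=2: a=3, p=27, q=4

27/4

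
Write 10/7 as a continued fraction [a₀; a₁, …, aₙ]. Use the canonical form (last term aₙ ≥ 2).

10 = 1×7 + 3
7 = 2×3 + 1
3 = 3×1 + 0  (stop)
So 10/7 = [1; 2, 3].

[1; 2, 3]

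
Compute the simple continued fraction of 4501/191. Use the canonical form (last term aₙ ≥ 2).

4501 = 23*191 + 108
191 = 1*108 + 83
108 = 1*83 + 25
83 = 3*25 + 8
25 = 3*8 + 1
8 = 8*1 + 0  (stop)
So 4501/191 = [23; 1, 1, 3, 3, 8].

[23; 1, 1, 3, 3, 8]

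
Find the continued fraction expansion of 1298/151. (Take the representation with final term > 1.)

1298 = 8·151 + 90
151 = 1·90 + 61
90 = 1·61 + 29
61 = 2·29 + 3
29 = 9·3 + 2
3 = 1·2 + 1
2 = 2·1 + 0  (stop)
So 1298/151 = [8; 1, 1, 2, 9, 1, 2].

[8; 1, 1, 2, 9, 1, 2]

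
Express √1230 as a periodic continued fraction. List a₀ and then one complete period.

[35; 14, 70]

a₀ = ⌊√1230⌋ = 35.
With m₀=0, d₀=1 and mₖ₊₁ = dₖaₖ − mₖ, dₖ₊₁ = (n − mₖ₊₁²)/dₖ, aₖ₊₁ = ⌊(a₀+mₖ₊₁)/dₖ₊₁⌋:
  k=1: m=35, d=5, a=14
  k=2: m=35, d=1, a=70
d=1 and a=2a₀=70 at k=2, so the next step gives (m, d) = (35, 5) again — its k=1 value — and the period has length 2.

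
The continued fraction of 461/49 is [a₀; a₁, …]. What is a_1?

2

461 = 9·49 + 20   →  a_0 = 9
49 = 2·20 + 9   →  a_1 = 2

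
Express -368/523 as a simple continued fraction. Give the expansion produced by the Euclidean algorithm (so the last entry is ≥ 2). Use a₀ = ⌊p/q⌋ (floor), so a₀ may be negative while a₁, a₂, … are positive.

[-1; 3, 2, 1, 2, 19]

-368 = -1·523 + 155
523 = 3·155 + 58
155 = 2·58 + 39
58 = 1·39 + 19
39 = 2·19 + 1
19 = 19·1 + 0  (stop)
So -368/523 = [-1; 3, 2, 1, 2, 19].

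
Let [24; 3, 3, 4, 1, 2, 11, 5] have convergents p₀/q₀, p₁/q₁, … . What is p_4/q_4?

1288/53

Using pₖ = aₖpₖ₋₁ + pₖ₋₂, qₖ = aₖqₖ₋₁ + qₖ₋₂ (with p₋₁=1, p₋₂=0, q₋₁=0, q₋₂=1):
  k=0: a=24, p=24, q=1
  k=1: a=3, p=73, q=3
  k=2: a=3, p=243, q=10
  k=3: a=4, p=1045, q=43
  k=4: a=1, p=1288, q=53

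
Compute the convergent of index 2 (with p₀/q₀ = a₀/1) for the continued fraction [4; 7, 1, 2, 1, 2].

Using pₖ = aₖpₖ₋₁ + pₖ₋₂, qₖ = aₖqₖ₋₁ + qₖ₋₂ (with p₋₁=1, p₋₂=0, q₋₁=0, q₋₂=1):
  k=0: a=4, p=4, q=1
  k=1: a=7, p=29, q=7
  k=2: a=1, p=33, q=8

33/8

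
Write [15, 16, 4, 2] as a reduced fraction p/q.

2199/146

Fold from the inside: start with 2/1.
  4 + 1/2 = 9/2
  16 + 2/9 = 146/9
  15 + 9/146 = 2199/146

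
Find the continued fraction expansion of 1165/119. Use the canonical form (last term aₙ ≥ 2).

1165 = 9*119 + 94
119 = 1*94 + 25
94 = 3*25 + 19
25 = 1*19 + 6
19 = 3*6 + 1
6 = 6*1 + 0  (stop)
So 1165/119 = [9; 1, 3, 1, 3, 6].

[9; 1, 3, 1, 3, 6]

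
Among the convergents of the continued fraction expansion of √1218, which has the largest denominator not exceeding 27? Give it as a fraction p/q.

349/10

√1218 = [34; 1, 8, 1, 68, …] (period length 4).
Convergents:
  p_0/q_0 = 34/1
  p_1/q_1 = 35/1
  p_2/q_2 = 314/9
  p_3/q_3 = 349/10
  p_4/q_4 = 24046/689
q_3 = 10 ≤ 27 < 689 = q_4, so the answer is 349/10.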